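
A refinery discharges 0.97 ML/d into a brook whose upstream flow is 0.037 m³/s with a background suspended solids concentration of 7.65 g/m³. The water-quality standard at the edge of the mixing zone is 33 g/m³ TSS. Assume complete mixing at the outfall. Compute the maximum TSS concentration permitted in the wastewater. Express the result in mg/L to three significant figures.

117 mg/L

0.97 ML/d = 0.01123 m³/s.
Mass balance: 33·0.04823 = 0.01123·Cₑ + 0.037·7.65.
Cₑ = (1.591 − 0.2831) / 0.01123 = 116.5 mg/L.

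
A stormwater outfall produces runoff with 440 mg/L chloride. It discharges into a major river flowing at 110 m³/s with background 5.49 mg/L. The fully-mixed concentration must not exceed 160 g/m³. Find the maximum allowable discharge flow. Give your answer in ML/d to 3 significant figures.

Mass balance at complete mixing: C_std·(Q_w + Q_r) = Q_w·C_e + Q_r·C_b.
Rearranging, Q_w = Q_r·(C_std − C_b)/(C_e − C_std) = 110·(160 − 5.49) / (440 − 160) = 60.7 m³/s.
= 5245 ML/d.

5240 ML/d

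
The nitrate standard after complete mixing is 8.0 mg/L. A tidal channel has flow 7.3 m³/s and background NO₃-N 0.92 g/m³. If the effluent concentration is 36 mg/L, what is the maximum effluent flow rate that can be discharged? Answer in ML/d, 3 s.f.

159 ML/d

Mass balance at complete mixing: C_std·(Q_w + Q_r) = Q_w·C_e + Q_r·C_b.
Rearranging, Q_w = Q_r·(C_std − C_b)/(C_e − C_std) = 7.3·(8 − 0.92) / (36 − 8) = 1.846 m³/s.
= 159.5 ML/d.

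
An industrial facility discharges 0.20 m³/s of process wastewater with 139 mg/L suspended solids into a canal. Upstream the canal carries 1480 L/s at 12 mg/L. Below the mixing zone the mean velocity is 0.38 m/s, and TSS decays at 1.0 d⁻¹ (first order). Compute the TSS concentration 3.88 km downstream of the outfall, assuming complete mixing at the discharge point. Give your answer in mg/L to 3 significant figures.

24.1 mg/L

1480 L/s = 1.48 m³/s.
After complete mixing, C₀ = (0.2·139 + 1.48·12) / 1.68 = 27.12 mg/L.
Travel time t = 3880 m / 0.38 m/s = 1.021e+04 s = 0.1182 d.
C = 27.12·exp(−1.0·0.1182) = 27.12·0.8885 = 24.1 mg/L.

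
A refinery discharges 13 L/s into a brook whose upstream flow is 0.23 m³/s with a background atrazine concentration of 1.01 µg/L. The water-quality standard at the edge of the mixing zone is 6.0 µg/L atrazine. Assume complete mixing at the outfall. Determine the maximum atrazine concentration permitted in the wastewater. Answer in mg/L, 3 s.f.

13 L/s = 0.013 m³/s.
1.01 µg/L = 0.00101 mg/L.
6.0 µg/L = 0.006 mg/L.
Mass balance: 0.006·0.243 = 0.013·Cₑ + 0.23·0.00101.
Cₑ = (0.001458 − 0.0002323) / 0.013 = 0.09428 mg/L.

0.0943 mg/L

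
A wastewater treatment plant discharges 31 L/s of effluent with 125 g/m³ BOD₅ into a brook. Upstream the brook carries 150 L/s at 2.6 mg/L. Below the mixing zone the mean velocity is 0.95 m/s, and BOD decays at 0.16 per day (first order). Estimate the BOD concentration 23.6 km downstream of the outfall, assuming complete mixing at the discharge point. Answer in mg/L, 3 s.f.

31 L/s = 0.031 m³/s.
150 L/s = 0.15 m³/s.
After complete mixing, C₀ = (0.031·125 + 0.15·2.6) / 0.181 = 23.56 mg/L.
Travel time t = 2.36e+04 m / 0.95 m/s = 2.484e+04 s = 0.2875 d.
C = 23.56·exp(−0.16·0.2875) = 23.56·0.955 = 22.5 mg/L.

22.5 mg/L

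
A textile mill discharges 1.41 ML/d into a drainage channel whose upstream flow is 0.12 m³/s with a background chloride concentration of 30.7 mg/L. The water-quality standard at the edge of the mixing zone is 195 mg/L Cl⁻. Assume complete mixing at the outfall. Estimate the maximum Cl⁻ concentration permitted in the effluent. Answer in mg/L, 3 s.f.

1400 mg/L

1.41 ML/d = 0.01632 m³/s.
Mass balance: 195·0.1363 = 0.01632·Cₑ + 0.12·30.7.
Cₑ = (26.58 − 3.684) / 0.01632 = 1403 mg/L.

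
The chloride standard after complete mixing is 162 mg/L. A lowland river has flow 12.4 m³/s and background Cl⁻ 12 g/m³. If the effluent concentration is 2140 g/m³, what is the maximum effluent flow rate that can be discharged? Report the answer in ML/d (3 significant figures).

81.2 ML/d

Mass balance at complete mixing: C_std·(Q_w + Q_r) = Q_w·C_e + Q_r·C_b.
Rearranging, Q_w = Q_r·(C_std − C_b)/(C_e − C_std) = 12.4·(162 − 12) / (2140 − 162) = 0.9403 m³/s.
= 81.25 ML/d.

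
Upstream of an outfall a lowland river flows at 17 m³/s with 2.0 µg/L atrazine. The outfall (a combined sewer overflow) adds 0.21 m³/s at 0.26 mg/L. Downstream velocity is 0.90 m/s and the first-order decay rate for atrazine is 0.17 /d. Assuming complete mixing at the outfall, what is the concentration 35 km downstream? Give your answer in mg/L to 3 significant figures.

2.0 µg/L = 0.002 mg/L.
After complete mixing, C₀ = (0.21·0.26 + 17·0.002) / 17.21 = 0.005148 mg/L.
Travel time t = 3.5e+04 m / 0.90 m/s = 3.889e+04 s = 0.4501 d.
C = 0.005148·exp(−0.17·0.4501) = 0.005148·0.9263 = 0.004769 mg/L.

0.00477 mg/L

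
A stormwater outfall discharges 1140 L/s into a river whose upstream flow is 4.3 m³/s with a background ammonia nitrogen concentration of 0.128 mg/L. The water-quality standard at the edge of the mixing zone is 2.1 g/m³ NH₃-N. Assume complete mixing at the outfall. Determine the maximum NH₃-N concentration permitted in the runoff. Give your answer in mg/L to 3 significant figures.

1140 L/s = 1.14 m³/s.
Mass balance: 2.1·5.44 = 1.14·Cₑ + 4.3·0.128.
Cₑ = (11.42 − 0.5504) / 1.14 = 9.538 mg/L.

9.54 mg/L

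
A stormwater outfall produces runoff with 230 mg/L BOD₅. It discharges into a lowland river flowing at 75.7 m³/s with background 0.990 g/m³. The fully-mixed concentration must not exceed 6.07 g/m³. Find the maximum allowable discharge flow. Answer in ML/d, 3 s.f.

Mass balance at complete mixing: C_std·(Q_w + Q_r) = Q_w·C_e + Q_r·C_b.
Rearranging, Q_w = Q_r·(C_std − C_b)/(C_e − C_std) = 75.7·(6.07 − 0.99) / (230 − 6.07) = 1.717 m³/s.
= 148.4 ML/d.

148 ML/d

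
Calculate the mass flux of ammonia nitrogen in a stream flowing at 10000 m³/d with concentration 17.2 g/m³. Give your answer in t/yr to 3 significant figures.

62.8 t/yr

10000 m³/d = 0.1157 m³/s.
Mass flux = Q·C = 0.1157 m³/s × 17.2 g/m³ = 1.991 g/s.
= 1.991 g/s × 31.56 = 62.82 t/yr.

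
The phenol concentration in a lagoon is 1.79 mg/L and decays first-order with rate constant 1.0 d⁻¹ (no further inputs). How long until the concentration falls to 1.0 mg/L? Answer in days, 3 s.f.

t = ln(C₀/C)/k = ln(1.79/1.0)/1.0 = 0.5822/1.0 = 0.5822 d.

0.582 d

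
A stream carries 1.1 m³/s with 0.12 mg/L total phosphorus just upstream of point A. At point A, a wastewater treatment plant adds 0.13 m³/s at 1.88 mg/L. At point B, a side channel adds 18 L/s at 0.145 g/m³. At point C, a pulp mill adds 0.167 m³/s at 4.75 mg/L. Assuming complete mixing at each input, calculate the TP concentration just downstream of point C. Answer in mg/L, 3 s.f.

0.828 mg/L

After input A: C = (1.1·0.12 + 0.13·1.88) / 1.23 = 0.306 mg/L.
18 L/s = 0.018 m³/s.
After input B: C = (1.23·0.306 + 0.018·0.145) / 1.248 = 0.3037 mg/L.
After input C: C = (1.248·0.3037 + 0.167·4.75) / 1.415 = 0.8285 mg/L.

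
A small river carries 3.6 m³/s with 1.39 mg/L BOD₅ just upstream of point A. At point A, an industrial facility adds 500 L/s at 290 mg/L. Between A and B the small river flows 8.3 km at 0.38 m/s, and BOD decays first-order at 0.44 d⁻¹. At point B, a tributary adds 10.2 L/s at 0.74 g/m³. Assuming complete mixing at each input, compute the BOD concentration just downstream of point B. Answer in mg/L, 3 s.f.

32.7 mg/L

500 L/s = 0.5 m³/s.
After input A: C = (3.6·1.39 + 0.5·290) / 4.1 = 36.59 mg/L.
Over the 8.3 km reach to input B (t = 2.184e+04 s = 0.2528 d), decay gives C = 36.59·exp(−0.44·0.2528) = 32.73 mg/L.
10.2 L/s = 0.0102 m³/s.
After input B: C = (4.1·32.73 + 0.0102·0.74) / 4.11 = 32.66 mg/L.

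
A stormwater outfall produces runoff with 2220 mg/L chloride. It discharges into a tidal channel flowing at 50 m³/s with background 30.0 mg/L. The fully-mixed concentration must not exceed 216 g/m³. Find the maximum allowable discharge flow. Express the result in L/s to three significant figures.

4640 L/s

Mass balance at complete mixing: C_std·(Q_w + Q_r) = Q_w·C_e + Q_r·C_b.
Rearranging, Q_w = Q_r·(C_std − C_b)/(C_e − C_std) = 50·(216 − 30) / (2220 − 216) = 4.641 m³/s.
= 4641 L/s.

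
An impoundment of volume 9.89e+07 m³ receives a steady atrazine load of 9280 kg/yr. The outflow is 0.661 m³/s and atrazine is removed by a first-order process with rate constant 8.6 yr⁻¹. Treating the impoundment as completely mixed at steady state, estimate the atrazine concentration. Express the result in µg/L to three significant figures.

10.6 µg/L

Outflow Q = 0.661 m³/s × 3.156e+07 s/yr = 2.086e+07 m³/yr.
Steady-state CSTR mass balance: W = Q·C + k·V·C, so C = W/(Q + kV).
Q + kV = 2.086e+07 + 8.6·9.89e+07 = 8.714e+08 m³/yr.
C = 9280/8.714e+08 = 1.065e-05 kg/m³ = 0.01065 mg/L = 10.65 µg/L.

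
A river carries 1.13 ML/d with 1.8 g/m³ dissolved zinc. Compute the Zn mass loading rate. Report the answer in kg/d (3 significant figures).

1.13 ML/d = 0.01308 m³/s.
Mass flux = Q·C = 0.01308 m³/s × 1.8 g/m³ = 0.02354 g/s.
= 0.02354 g/s × 86.4 = 2.034 kg/d.

2.03 kg/d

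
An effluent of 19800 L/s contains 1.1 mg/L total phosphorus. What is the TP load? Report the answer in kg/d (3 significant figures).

1880 kg/d

19800 L/s = 19.8 m³/s.
Mass flux = Q·C = 19.8 m³/s × 1.1 g/m³ = 21.78 g/s.
= 21.78 g/s × 86.4 = 1882 kg/d.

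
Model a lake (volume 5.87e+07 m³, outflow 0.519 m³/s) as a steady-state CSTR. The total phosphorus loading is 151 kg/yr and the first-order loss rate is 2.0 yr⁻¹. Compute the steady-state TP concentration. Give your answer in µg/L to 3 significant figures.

1.13 µg/L

Outflow Q = 0.519 m³/s × 3.156e+07 s/yr = 1.638e+07 m³/yr.
Steady-state CSTR mass balance: W = Q·C + k·V·C, so C = W/(Q + kV).
Q + kV = 1.638e+07 + 2.0·5.87e+07 = 1.338e+08 m³/yr.
C = 151/1.338e+08 = 1.129e-06 kg/m³ = 0.001129 mg/L = 1.129 µg/L.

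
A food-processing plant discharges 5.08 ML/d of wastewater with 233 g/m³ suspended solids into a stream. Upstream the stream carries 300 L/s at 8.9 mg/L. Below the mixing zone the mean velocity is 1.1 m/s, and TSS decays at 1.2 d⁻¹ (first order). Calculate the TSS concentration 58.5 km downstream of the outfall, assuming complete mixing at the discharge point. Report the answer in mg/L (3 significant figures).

21.8 mg/L

5.08 ML/d = 0.0588 m³/s.
300 L/s = 0.3 m³/s.
After complete mixing, C₀ = (0.0588·233 + 0.3·8.9) / 0.3588 = 45.62 mg/L.
Travel time t = 5.85e+04 m / 1.1 m/s = 5.318e+04 s = 0.6155 d.
C = 45.62·exp(−1.2·0.6155) = 45.62·0.4778 = 21.8 mg/L.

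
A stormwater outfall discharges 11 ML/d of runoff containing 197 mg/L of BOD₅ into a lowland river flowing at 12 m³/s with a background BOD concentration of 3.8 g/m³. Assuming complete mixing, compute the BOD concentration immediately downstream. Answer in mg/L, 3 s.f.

11 ML/d = 0.1273 m³/s.
Flow-weighted mixing gives C = (0.1273·197 + 12·3.8) / (0.1273 + 12) = 70.68/12.13 = 5.828 mg/L.

5.83 mg/L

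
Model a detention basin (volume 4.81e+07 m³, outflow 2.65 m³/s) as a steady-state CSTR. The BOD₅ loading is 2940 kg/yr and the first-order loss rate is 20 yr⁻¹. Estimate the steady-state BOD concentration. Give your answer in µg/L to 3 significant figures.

Outflow Q = 2.65 m³/s × 3.156e+07 s/yr = 8.363e+07 m³/yr.
Steady-state CSTR mass balance: W = Q·C + k·V·C, so C = W/(Q + kV).
Q + kV = 8.363e+07 + 20·4.81e+07 = 1.046e+09 m³/yr.
C = 2940/1.046e+09 = 2.812e-06 kg/m³ = 0.002812 mg/L = 2.812 µg/L.

2.81 µg/L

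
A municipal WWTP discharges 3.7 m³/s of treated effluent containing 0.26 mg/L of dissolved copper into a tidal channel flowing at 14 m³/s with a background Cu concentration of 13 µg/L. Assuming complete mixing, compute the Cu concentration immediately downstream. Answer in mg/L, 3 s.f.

13 µg/L = 0.013 mg/L.
By mass balance at complete mixing, C = (3.7·0.26 + 14·0.013) / (3.7 + 14) = 1.144/17.7 = 0.06463 mg/L.

0.0646 mg/L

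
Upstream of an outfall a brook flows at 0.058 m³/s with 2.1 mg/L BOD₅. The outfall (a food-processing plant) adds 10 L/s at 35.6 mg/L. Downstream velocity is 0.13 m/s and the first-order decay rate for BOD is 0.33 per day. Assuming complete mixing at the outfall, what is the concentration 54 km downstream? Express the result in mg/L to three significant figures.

10 L/s = 0.01 m³/s.
After complete mixing, C₀ = (0.01·35.6 + 0.058·2.1) / 0.068 = 7.026 mg/L.
Travel time t = 5.4e+04 m / 0.13 m/s = 4.154e+05 s = 4.808 d.
C = 7.026·exp(−0.33·4.808) = 7.026·0.2046 = 1.438 mg/L.

1.44 mg/L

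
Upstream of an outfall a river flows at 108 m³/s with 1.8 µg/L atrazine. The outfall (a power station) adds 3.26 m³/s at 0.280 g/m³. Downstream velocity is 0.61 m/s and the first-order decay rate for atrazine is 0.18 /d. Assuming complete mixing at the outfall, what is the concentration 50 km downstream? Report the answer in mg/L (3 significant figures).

1.8 µg/L = 0.0018 mg/L.
After complete mixing, C₀ = (3.26·0.28 + 108·0.0018) / 111.3 = 0.009951 mg/L.
Travel time t = 5e+04 m / 0.61 m/s = 8.197e+04 s = 0.9487 d.
C = 0.009951·exp(−0.18·0.9487) = 0.009951·0.843 = 0.008389 mg/L.

0.00839 mg/L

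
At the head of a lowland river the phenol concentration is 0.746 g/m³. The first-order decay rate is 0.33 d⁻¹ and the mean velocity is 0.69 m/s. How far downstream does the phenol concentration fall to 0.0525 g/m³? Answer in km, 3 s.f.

479 km

From C = C₀·e^(−kt), t = ln(C₀/C)/k = ln(0.746/0.0525)/0.33 = 2.654/0.33 = 8.042 d.
Distance = v·t = 0.69 m/s × 6.948e+05 s = 4.794e+05 m = 479.4 km.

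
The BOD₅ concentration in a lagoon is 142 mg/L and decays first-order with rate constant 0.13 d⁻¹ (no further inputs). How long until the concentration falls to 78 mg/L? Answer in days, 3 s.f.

t = ln(C₀/C)/k = ln(142/78)/0.13 = 0.5991/0.13 = 4.609 d.

4.61 d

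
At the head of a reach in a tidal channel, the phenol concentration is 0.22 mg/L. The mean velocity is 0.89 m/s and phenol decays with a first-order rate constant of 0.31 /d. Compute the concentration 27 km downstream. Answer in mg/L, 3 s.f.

0.197 mg/L

Travel time t = 27 km / 0.89 m/s = 2.7e+04/0.89 = 3.034e+04 s = 0.3511 d.
First-order decay: C = 0.22·exp(−0.31·0.3511) = 0.22·0.8969 = 0.1973 mg/L.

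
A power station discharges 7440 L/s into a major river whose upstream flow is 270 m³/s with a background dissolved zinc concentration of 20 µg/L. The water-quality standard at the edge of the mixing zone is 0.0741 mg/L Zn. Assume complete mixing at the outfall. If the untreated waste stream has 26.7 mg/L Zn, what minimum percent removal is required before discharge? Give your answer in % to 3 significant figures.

92.4 %

7440 L/s = 7.44 m³/s.
20 µg/L = 0.02 mg/L.
Mass balance: 0.0741·277.4 = 7.44·Cₑ + 270·0.02.
Cₑ = (20.56 − 5.4) / 7.44 = 2.037 mg/L.
Required removal = 1 − 2.037/26.7 = 92.37 %.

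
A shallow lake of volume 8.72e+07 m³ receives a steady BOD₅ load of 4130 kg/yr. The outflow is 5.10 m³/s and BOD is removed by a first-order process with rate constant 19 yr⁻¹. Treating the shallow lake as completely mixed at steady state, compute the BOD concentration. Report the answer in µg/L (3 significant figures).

2.27 µg/L

Outflow Q = 5.10 m³/s × 3.156e+07 s/yr = 1.609e+08 m³/yr.
Steady-state CSTR mass balance: W = Q·C + k·V·C, so C = W/(Q + kV).
Q + kV = 1.609e+08 + 19·8.72e+07 = 1.818e+09 m³/yr.
C = 4130/1.818e+09 = 2.272e-06 kg/m³ = 0.002272 mg/L = 2.272 µg/L.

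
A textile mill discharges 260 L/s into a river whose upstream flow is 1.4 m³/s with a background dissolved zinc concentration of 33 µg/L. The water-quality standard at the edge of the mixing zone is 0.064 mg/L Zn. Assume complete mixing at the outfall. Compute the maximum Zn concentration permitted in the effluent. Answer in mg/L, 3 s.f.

0.231 mg/L

260 L/s = 0.26 m³/s.
33 µg/L = 0.033 mg/L.
Mass balance: 0.064·1.66 = 0.26·Cₑ + 1.4·0.033.
Cₑ = (0.1062 − 0.0462) / 0.26 = 0.2309 mg/L.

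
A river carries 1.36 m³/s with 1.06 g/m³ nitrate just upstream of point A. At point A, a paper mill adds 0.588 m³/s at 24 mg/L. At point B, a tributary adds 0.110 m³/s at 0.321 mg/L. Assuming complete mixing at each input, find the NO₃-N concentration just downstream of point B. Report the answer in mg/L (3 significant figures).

After input A: C = (1.36·1.06 + 0.588·24) / 1.948 = 7.984 mg/L.
After input B: C = (1.948·7.984 + 0.11·0.321) / 2.058 = 7.575 mg/L.

7.57 mg/L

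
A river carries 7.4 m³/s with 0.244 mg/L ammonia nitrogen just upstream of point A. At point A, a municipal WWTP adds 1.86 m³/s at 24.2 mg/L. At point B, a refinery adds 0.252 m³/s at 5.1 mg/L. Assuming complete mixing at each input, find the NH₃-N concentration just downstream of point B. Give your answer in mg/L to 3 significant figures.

After input A: C = (7.4·0.244 + 1.86·24.2) / 9.26 = 5.056 mg/L.
After input B: C = (9.26·5.056 + 0.252·5.1) / 9.512 = 5.057 mg/L.

5.06 mg/L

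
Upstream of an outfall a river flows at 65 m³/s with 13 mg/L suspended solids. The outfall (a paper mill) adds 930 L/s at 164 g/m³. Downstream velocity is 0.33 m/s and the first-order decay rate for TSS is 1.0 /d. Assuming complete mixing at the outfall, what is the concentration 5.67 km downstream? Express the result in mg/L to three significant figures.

930 L/s = 0.93 m³/s.
After complete mixing, C₀ = (0.93·164 + 65·13) / 65.93 = 15.13 mg/L.
Travel time t = 5670 m / 0.33 m/s = 1.718e+04 s = 0.1989 d.
C = 15.13·exp(−1.0·0.1989) = 15.13·0.8197 = 12.4 mg/L.

12.4 mg/L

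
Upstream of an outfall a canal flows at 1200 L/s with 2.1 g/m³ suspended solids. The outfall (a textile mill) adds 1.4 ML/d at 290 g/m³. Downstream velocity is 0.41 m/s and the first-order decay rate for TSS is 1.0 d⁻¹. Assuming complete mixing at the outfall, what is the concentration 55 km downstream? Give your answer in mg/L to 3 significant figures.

1.4 ML/d = 0.0162 m³/s.
1200 L/s = 1.2 m³/s.
After complete mixing, C₀ = (0.0162·290 + 1.2·2.1) / 1.216 = 5.936 mg/L.
Travel time t = 5.5e+04 m / 0.41 m/s = 1.341e+05 s = 1.553 d.
C = 5.936·exp(−1.0·1.553) = 5.936·0.2117 = 1.257 mg/L.

1.26 mg/L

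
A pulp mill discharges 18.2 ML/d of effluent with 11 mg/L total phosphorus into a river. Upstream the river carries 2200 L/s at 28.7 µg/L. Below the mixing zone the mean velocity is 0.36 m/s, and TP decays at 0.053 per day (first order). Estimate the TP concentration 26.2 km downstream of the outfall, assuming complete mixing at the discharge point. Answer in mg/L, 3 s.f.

0.944 mg/L

18.2 ML/d = 0.2106 m³/s.
2200 L/s = 2.2 m³/s.
28.7 µg/L = 0.0287 mg/L.
After complete mixing, C₀ = (0.2106·11 + 2.2·0.0287) / 2.411 = 0.9874 mg/L.
Travel time t = 2.62e+04 m / 0.36 m/s = 7.278e+04 s = 0.8423 d.
C = 0.9874·exp(−0.053·0.8423) = 0.9874·0.9563 = 0.9443 mg/L.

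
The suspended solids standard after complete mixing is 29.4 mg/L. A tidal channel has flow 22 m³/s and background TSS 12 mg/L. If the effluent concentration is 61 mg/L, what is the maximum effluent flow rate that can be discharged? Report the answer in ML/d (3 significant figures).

1050 ML/d

Mass balance at complete mixing: C_std·(Q_w + Q_r) = Q_w·C_e + Q_r·C_b.
Rearranging, Q_w = Q_r·(C_std − C_b)/(C_e − C_std) = 22·(29.4 − 12) / (61 − 29.4) = 12.11 m³/s.
= 1047 ML/d.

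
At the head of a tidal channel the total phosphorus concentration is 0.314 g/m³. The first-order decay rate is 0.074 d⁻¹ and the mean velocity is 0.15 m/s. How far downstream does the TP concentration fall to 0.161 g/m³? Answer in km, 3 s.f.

117 km

From C = C₀·e^(−kt), t = ln(C₀/C)/k = ln(0.314/0.161)/0.074 = 0.668/0.074 = 9.027 d.
Distance = v·t = 0.15 m/s × 7.799e+05 s = 1.17e+05 m = 117 km.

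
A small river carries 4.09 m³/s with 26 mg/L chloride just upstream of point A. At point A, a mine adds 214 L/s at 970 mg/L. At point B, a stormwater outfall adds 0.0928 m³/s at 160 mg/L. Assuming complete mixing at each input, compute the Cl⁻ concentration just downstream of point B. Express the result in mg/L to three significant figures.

74.8 mg/L

214 L/s = 0.214 m³/s.
After input A: C = (4.09·26 + 0.214·970) / 4.304 = 72.94 mg/L.
After input B: C = (4.304·72.94 + 0.0928·160) / 4.397 = 74.77 mg/L.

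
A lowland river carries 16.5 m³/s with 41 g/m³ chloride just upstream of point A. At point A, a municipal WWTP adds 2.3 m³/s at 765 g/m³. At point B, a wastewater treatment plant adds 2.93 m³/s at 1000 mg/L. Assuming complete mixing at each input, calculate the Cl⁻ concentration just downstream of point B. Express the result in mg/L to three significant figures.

After input A: C = (16.5·41 + 2.3·765) / 18.8 = 129.6 mg/L.
After input B: C = (18.8·129.6 + 2.93·1000) / 21.73 = 246.9 mg/L.

247 mg/L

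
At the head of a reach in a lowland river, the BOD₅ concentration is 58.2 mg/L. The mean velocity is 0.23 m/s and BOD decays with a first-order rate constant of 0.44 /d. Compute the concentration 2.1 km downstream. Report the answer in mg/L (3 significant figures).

55.6 mg/L

Travel time t = 2.1 km / 0.23 m/s = 2100/0.23 = 9130 s = 0.1057 d.
First-order decay: C = 58.2·exp(−0.44·0.1057) = 58.2·0.9546 = 55.56 mg/L.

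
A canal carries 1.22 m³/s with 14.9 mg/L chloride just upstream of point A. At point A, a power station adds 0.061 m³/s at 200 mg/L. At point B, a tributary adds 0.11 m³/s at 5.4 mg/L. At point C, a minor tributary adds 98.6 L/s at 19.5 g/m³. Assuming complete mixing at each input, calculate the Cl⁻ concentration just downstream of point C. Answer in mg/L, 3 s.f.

After input A: C = (1.22·14.9 + 0.061·200) / 1.281 = 23.71 mg/L.
After input B: C = (1.281·23.71 + 0.11·5.4) / 1.391 = 22.27 mg/L.
98.6 L/s = 0.0986 m³/s.
After input C: C = (1.391·22.27 + 0.0986·19.5) / 1.49 = 22.08 mg/L.

22.1 mg/L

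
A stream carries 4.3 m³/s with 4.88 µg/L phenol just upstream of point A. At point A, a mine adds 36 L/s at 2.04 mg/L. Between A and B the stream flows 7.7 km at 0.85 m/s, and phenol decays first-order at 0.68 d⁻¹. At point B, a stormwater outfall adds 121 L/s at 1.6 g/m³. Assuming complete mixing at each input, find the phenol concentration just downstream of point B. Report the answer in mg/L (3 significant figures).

0.0632 mg/L

4.88 µg/L = 0.00488 mg/L.
36 L/s = 0.036 m³/s.
After input A: C = (4.3·0.00488 + 0.036·2.04) / 4.336 = 0.02178 mg/L.
Over the 7.7 km reach to input B (t = 9059 s = 0.1048 d), decay gives C = 0.02178·exp(−0.68·0.1048) = 0.02028 mg/L.
121 L/s = 0.121 m³/s.
After input B: C = (4.336·0.02028 + 0.121·1.6) / 4.457 = 0.06316 mg/L.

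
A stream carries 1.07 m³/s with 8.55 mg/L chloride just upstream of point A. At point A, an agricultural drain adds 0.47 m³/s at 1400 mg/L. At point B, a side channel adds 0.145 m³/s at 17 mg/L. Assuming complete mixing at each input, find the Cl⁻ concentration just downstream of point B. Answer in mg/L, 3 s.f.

397 mg/L

After input A: C = (1.07·8.55 + 0.47·1400) / 1.54 = 433.2 mg/L.
After input B: C = (1.54·433.2 + 0.145·17) / 1.685 = 397.4 mg/L.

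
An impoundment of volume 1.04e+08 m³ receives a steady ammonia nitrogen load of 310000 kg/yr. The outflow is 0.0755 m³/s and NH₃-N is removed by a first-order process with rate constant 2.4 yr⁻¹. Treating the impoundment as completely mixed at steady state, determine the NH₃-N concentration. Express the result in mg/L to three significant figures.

Outflow Q = 0.0755 m³/s × 3.156e+07 s/yr = 2.383e+06 m³/yr.
Steady-state CSTR mass balance: W = Q·C + k·V·C, so C = W/(Q + kV).
Q + kV = 2.383e+06 + 2.4·1.04e+08 = 2.52e+08 m³/yr.
C = 310000/2.52e+08 = 0.00123 kg/m³ = 1.23 mg/L.

1.23 mg/L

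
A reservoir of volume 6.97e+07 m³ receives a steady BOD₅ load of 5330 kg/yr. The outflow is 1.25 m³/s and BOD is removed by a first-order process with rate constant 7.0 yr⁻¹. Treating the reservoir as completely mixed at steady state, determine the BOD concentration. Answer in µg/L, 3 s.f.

10.1 µg/L

Outflow Q = 1.25 m³/s × 3.156e+07 s/yr = 3.945e+07 m³/yr.
Steady-state CSTR mass balance: W = Q·C + k·V·C, so C = W/(Q + kV).
Q + kV = 3.945e+07 + 7.0·6.97e+07 = 5.273e+08 m³/yr.
C = 5330/5.273e+08 = 1.011e-05 kg/m³ = 0.01011 mg/L = 10.11 µg/L.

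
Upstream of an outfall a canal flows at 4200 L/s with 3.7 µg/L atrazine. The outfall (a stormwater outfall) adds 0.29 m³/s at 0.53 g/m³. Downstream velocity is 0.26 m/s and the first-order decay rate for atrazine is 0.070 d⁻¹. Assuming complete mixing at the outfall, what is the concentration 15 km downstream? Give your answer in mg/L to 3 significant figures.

0.0360 mg/L

4200 L/s = 4.2 m³/s.
3.7 µg/L = 0.0037 mg/L.
After complete mixing, C₀ = (0.29·0.53 + 4.2·0.0037) / 4.49 = 0.03769 mg/L.
Travel time t = 1.5e+04 m / 0.26 m/s = 5.769e+04 s = 0.6677 d.
C = 0.03769·exp(−0.070·0.6677) = 0.03769·0.9543 = 0.03597 mg/L.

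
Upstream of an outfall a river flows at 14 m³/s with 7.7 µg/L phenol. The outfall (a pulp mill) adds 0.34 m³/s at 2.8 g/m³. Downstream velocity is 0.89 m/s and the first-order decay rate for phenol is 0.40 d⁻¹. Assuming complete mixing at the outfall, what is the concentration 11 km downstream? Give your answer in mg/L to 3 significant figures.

7.7 µg/L = 0.0077 mg/L.
After complete mixing, C₀ = (0.34·2.8 + 14·0.0077) / 14.34 = 0.07391 mg/L.
Travel time t = 1.1e+04 m / 0.89 m/s = 1.236e+04 s = 0.1431 d.
C = 0.07391·exp(−0.40·0.1431) = 0.07391·0.9444 = 0.0698 mg/L.

0.0698 mg/L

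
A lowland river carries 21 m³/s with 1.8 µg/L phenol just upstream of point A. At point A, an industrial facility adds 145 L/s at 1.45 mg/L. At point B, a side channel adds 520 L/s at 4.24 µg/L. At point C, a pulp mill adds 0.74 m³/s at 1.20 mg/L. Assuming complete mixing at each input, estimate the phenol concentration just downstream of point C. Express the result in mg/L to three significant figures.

0.0508 mg/L

1.8 µg/L = 0.0018 mg/L.
145 L/s = 0.145 m³/s.
After input A: C = (21·0.0018 + 0.145·1.45) / 21.14 = 0.01173 mg/L.
520 L/s = 0.52 m³/s.
4.24 µg/L = 0.00424 mg/L.
After input B: C = (21.14·0.01173 + 0.52·0.00424) / 21.66 = 0.01155 mg/L.
After input C: C = (21.66·0.01155 + 0.74·1.2) / 22.4 = 0.0508 mg/L.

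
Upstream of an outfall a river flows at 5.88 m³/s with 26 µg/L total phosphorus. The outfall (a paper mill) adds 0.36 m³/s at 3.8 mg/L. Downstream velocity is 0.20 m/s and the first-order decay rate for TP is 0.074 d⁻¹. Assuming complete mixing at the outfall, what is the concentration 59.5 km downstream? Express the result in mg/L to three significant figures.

0.189 mg/L

26 µg/L = 0.026 mg/L.
After complete mixing, C₀ = (0.36·3.8 + 5.88·0.026) / 6.24 = 0.2437 mg/L.
Travel time t = 5.95e+04 m / 0.20 m/s = 2.975e+05 s = 3.443 d.
C = 0.2437·exp(−0.074·3.443) = 0.2437·0.7751 = 0.1889 mg/L.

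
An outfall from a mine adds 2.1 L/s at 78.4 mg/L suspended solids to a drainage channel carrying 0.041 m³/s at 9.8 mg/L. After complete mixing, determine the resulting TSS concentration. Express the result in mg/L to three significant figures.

13.1 mg/L

2.1 L/s = 0.0021 m³/s.
Conservation of mass across the mixing zone: C = (0.0021·78.4 + 0.041·9.8) / (0.0021 + 0.041) = 0.5664/0.0431 = 13.14 mg/L.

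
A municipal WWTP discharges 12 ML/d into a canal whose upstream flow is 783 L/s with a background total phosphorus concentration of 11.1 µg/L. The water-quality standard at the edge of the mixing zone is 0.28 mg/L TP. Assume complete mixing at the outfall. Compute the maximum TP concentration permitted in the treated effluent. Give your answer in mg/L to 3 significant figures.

12 ML/d = 0.1389 m³/s.
783 L/s = 0.783 m³/s.
11.1 µg/L = 0.0111 mg/L.
Mass balance: 0.28·0.9219 = 0.1389·Cₑ + 0.783·0.0111.
Cₑ = (0.2581 − 0.008691) / 0.1389 = 1.796 mg/L.

1.80 mg/L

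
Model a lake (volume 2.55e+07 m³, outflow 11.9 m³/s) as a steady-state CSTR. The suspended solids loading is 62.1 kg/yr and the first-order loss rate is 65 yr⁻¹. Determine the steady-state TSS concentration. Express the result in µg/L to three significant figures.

0.0305 µg/L

Outflow Q = 11.9 m³/s × 3.156e+07 s/yr = 3.755e+08 m³/yr.
Steady-state CSTR mass balance: W = Q·C + k·V·C, so C = W/(Q + kV).
Q + kV = 3.755e+08 + 65·2.55e+07 = 2.033e+09 m³/yr.
C = 62.1/2.033e+09 = 3.055e-08 kg/m³ = 3.055e-05 mg/L = 0.03055 µg/L.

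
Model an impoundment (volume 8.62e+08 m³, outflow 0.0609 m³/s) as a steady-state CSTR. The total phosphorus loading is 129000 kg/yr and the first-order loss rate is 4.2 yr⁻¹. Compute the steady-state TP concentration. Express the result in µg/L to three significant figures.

35.6 µg/L

Outflow Q = 0.0609 m³/s × 3.156e+07 s/yr = 1.922e+06 m³/yr.
Steady-state CSTR mass balance: W = Q·C + k·V·C, so C = W/(Q + kV).
Q + kV = 1.922e+06 + 4.2·8.62e+08 = 3.622e+09 m³/yr.
C = 129000/3.622e+09 = 3.561e-05 kg/m³ = 0.03561 mg/L = 35.61 µg/L.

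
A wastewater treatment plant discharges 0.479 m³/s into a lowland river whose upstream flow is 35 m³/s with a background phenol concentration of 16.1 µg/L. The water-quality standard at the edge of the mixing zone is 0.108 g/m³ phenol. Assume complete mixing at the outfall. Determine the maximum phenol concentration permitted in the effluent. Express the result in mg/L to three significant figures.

16.1 µg/L = 0.0161 mg/L.
Mass balance: 0.108·35.48 = 0.479·Cₑ + 35·0.0161.
Cₑ = (3.832 − 0.5635) / 0.479 = 6.823 mg/L.

6.82 mg/L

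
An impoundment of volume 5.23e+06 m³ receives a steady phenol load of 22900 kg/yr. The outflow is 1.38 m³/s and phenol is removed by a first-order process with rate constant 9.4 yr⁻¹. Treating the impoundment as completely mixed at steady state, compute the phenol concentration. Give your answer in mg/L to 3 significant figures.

Outflow Q = 1.38 m³/s × 3.156e+07 s/yr = 4.355e+07 m³/yr.
Steady-state CSTR mass balance: W = Q·C + k·V·C, so C = W/(Q + kV).
Q + kV = 4.355e+07 + 9.4·5.23e+06 = 9.271e+07 m³/yr.
C = 22900/9.271e+07 = 0.000247 kg/m³ = 0.247 mg/L.

0.247 mg/L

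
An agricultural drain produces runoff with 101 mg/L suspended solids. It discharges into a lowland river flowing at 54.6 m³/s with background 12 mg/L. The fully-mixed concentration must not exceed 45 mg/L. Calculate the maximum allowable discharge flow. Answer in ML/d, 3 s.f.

Mass balance at complete mixing: C_std·(Q_w + Q_r) = Q_w·C_e + Q_r·C_b.
Rearranging, Q_w = Q_r·(C_std − C_b)/(C_e − C_std) = 54.6·(45 − 12) / (101 − 45) = 32.17 m³/s.
= 2780 ML/d.

2780 ML/d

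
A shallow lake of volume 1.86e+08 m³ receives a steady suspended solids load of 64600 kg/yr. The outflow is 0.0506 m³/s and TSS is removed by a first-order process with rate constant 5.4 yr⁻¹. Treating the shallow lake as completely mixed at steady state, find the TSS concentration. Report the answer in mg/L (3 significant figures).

0.0642 mg/L

Outflow Q = 0.0506 m³/s × 3.156e+07 s/yr = 1.597e+06 m³/yr.
Steady-state CSTR mass balance: W = Q·C + k·V·C, so C = W/(Q + kV).
Q + kV = 1.597e+06 + 5.4·1.86e+08 = 1.006e+09 m³/yr.
C = 64600/1.006e+09 = 6.421e-05 kg/m³ = 0.06421 mg/L.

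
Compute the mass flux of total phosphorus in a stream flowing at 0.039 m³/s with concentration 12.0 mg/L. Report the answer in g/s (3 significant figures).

Mass flux = Q·C = 0.039 m³/s × 12 g/m³ = 0.468 g/s.

0.468 g/s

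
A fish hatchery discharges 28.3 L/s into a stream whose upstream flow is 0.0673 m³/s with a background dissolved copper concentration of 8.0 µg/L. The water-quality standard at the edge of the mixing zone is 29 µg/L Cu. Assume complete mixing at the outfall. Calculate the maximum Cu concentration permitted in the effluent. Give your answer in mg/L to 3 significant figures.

0.0789 mg/L

28.3 L/s = 0.0283 m³/s.
8.0 µg/L = 0.008 mg/L.
29 µg/L = 0.029 mg/L.
Mass balance: 0.029·0.0956 = 0.0283·Cₑ + 0.0673·0.008.
Cₑ = (0.002772 − 0.0005384) / 0.0283 = 0.07894 mg/L.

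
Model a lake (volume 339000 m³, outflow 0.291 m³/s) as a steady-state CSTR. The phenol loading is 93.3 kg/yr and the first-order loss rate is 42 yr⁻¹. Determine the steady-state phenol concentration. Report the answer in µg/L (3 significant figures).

Outflow Q = 0.291 m³/s × 3.156e+07 s/yr = 9.183e+06 m³/yr.
Steady-state CSTR mass balance: W = Q·C + k·V·C, so C = W/(Q + kV).
Q + kV = 9.183e+06 + 42·339000 = 2.342e+07 m³/yr.
C = 93.3/2.342e+07 = 3.984e-06 kg/m³ = 0.003984 mg/L = 3.984 µg/L.

3.98 µg/L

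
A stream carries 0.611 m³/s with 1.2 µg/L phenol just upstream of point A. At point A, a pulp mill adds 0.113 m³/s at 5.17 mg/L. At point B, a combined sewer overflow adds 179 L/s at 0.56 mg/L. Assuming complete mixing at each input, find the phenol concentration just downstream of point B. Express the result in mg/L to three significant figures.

0.759 mg/L

1.2 µg/L = 0.0012 mg/L.
After input A: C = (0.611·0.0012 + 0.113·5.17) / 0.724 = 0.8079 mg/L.
179 L/s = 0.179 m³/s.
After input B: C = (0.724·0.8079 + 0.179·0.56) / 0.903 = 0.7588 mg/L.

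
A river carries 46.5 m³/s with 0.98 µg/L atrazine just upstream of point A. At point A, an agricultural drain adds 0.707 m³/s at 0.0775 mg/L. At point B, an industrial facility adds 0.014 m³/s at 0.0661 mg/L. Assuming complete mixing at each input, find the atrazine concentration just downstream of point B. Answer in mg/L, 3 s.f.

0.98 µg/L = 0.00098 mg/L.
After input A: C = (46.5·0.00098 + 0.707·0.0775) / 47.21 = 0.002126 mg/L.
After input B: C = (47.21·0.002126 + 0.014·0.0661) / 47.22 = 0.002145 mg/L.

0.00214 mg/L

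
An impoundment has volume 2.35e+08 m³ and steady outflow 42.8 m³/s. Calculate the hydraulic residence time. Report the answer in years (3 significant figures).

0.174 yr

Q = 42.8 m³/s × 3.156e+07 s/yr = 1.351e+09 m³/yr.
Hydraulic residence time τ = V/Q = 2.35e+08/1.351e+09 = 0.174 yr.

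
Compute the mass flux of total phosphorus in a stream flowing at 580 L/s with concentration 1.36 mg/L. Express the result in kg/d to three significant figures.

68.2 kg/d

580 L/s = 0.58 m³/s.
Mass flux = Q·C = 0.58 m³/s × 1.36 g/m³ = 0.7888 g/s.
= 0.7888 g/s × 86.4 = 68.15 kg/d.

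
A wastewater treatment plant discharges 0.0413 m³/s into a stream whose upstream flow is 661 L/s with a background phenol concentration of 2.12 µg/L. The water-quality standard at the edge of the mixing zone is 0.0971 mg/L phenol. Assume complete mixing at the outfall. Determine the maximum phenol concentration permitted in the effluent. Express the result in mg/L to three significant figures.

1.62 mg/L

661 L/s = 0.661 m³/s.
2.12 µg/L = 0.00212 mg/L.
Mass balance: 0.0971·0.7023 = 0.0413·Cₑ + 0.661·0.00212.
Cₑ = (0.06819 − 0.001401) / 0.0413 = 1.617 mg/L.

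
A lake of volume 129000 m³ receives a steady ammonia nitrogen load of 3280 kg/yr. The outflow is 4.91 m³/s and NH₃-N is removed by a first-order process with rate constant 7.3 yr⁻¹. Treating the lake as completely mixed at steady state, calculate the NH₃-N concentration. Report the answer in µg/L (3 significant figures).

Outflow Q = 4.91 m³/s × 3.156e+07 s/yr = 1.549e+08 m³/yr.
Steady-state CSTR mass balance: W = Q·C + k·V·C, so C = W/(Q + kV).
Q + kV = 1.549e+08 + 7.3·129000 = 1.559e+08 m³/yr.
C = 3280/1.559e+08 = 2.104e-05 kg/m³ = 0.02104 mg/L = 21.04 µg/L.

21.0 µg/L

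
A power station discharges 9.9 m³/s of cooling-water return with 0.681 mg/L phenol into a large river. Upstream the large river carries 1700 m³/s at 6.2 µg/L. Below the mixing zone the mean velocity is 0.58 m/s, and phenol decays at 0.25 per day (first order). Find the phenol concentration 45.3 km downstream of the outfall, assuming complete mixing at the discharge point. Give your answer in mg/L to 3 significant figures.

6.2 µg/L = 0.0062 mg/L.
After complete mixing, C₀ = (9.9·0.681 + 1700·0.0062) / 1710 = 0.01011 mg/L.
Travel time t = 4.53e+04 m / 0.58 m/s = 7.81e+04 s = 0.904 d.
C = 0.01011·exp(−0.25·0.904) = 0.01011·0.7977 = 0.008063 mg/L.

0.00806 mg/L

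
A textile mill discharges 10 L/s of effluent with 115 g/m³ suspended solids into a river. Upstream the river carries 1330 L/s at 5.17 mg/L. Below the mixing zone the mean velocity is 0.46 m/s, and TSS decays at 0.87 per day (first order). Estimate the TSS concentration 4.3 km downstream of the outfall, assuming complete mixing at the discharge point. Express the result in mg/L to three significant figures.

10 L/s = 0.01 m³/s.
1330 L/s = 1.33 m³/s.
After complete mixing, C₀ = (0.01·115 + 1.33·5.17) / 1.34 = 5.99 mg/L.
Travel time t = 4300 m / 0.46 m/s = 9348 s = 0.1082 d.
C = 5.99·exp(−0.87·0.1082) = 5.99·0.9102 = 5.452 mg/L.

5.45 mg/L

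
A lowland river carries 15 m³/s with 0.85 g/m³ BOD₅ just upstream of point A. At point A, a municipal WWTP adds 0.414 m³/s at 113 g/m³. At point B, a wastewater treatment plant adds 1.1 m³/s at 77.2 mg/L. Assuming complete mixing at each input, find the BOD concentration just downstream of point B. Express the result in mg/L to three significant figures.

After input A: C = (15·0.85 + 0.414·113) / 15.41 = 3.862 mg/L.
After input B: C = (15.41·3.862 + 1.1·77.2) / 16.51 = 8.747 mg/L.

8.75 mg/L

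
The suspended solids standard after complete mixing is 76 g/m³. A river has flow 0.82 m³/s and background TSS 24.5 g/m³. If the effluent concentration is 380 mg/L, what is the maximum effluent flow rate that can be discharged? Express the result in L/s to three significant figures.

139 L/s

Mass balance at complete mixing: C_std·(Q_w + Q_r) = Q_w·C_e + Q_r·C_b.
Rearranging, Q_w = Q_r·(C_std − C_b)/(C_e − C_std) = 0.82·(76 − 24.5) / (380 − 76) = 0.1389 m³/s.
= 138.9 L/s.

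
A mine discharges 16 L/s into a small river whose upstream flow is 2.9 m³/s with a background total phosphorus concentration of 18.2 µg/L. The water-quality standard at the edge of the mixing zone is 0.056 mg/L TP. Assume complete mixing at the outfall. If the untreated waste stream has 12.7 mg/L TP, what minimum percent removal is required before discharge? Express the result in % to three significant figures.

45.6 %

16 L/s = 0.016 m³/s.
18.2 µg/L = 0.0182 mg/L.
Mass balance: 0.056·2.916 = 0.016·Cₑ + 2.9·0.0182.
Cₑ = (0.1633 − 0.05278) / 0.016 = 6.907 mg/L.
Required removal = 1 − 6.907/12.7 = 45.61 %.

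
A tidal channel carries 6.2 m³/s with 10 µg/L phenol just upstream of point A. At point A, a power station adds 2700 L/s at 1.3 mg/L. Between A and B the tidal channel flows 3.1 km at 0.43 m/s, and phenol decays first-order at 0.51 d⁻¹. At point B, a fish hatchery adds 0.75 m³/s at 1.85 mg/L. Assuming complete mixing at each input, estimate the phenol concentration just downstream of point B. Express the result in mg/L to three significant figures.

10 µg/L = 0.01 mg/L.
2700 L/s = 2.7 m³/s.
After input A: C = (6.2·0.01 + 2.7·1.3) / 8.9 = 0.4013 mg/L.
Over the 3.1 km reach to input B (t = 7209 s = 0.08344 d), decay gives C = 0.4013·exp(−0.51·0.08344) = 0.3846 mg/L.
After input B: C = (8.9·0.3846 + 0.75·1.85) / 9.65 = 0.4985 mg/L.

0.499 mg/L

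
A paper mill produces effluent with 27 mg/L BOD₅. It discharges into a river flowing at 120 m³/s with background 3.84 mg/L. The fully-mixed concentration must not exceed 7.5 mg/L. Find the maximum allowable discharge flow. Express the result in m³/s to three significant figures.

22.5 m³/s

Mass balance at complete mixing: C_std·(Q_w + Q_r) = Q_w·C_e + Q_r·C_b.
Rearranging, Q_w = Q_r·(C_std − C_b)/(C_e − C_std) = 120·(7.5 − 3.84) / (27 − 7.5) = 22.52 m³/s.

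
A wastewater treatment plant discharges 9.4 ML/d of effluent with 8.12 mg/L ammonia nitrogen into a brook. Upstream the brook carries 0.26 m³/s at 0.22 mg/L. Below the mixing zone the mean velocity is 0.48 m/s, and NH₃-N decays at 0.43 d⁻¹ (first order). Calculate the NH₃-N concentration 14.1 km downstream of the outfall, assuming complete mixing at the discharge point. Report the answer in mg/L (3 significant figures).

2.20 mg/L

9.4 ML/d = 0.1088 m³/s.
After complete mixing, C₀ = (0.1088·8.12 + 0.26·0.22) / 0.3688 = 2.551 mg/L.
Travel time t = 1.41e+04 m / 0.48 m/s = 2.938e+04 s = 0.34 d.
C = 2.551·exp(−0.43·0.34) = 2.551·0.864 = 2.204 mg/L.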